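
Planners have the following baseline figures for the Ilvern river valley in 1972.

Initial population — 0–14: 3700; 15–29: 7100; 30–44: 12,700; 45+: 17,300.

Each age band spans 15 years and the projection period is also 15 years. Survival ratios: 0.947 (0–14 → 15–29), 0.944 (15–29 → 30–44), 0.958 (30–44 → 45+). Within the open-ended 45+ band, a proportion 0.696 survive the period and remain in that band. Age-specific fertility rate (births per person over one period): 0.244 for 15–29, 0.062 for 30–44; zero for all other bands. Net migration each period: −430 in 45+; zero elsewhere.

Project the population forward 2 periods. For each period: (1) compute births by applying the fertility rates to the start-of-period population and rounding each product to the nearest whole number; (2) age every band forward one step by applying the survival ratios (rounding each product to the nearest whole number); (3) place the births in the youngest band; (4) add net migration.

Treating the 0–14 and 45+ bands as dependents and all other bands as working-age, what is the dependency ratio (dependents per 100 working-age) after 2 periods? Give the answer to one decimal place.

Call the bands 1 to 4, youngest first.
Period 1.
Births: 7100 * 0.244 = 1732 ; 12700 * 0.062 = 787 → total 2519
Band 2: 3700 * 0.947 = 3504
Band 3: 7100 * 0.944 = 6702
Band 4: 12700 * 0.958 + 17300 * 0.696 = 12167 + 12041 = 24208
Net migration: Band 4 − 430 → 23778
Population now: 0–14=2519, 15–29=3504, 30–44=6702, 45+=23778
Period 2.
Births: 3504 * 0.244 = 855 ; 6702 * 0.062 = 416 → total 1271
Band 2: 2519 * 0.947 = 2385
Band 3: 3504 * 0.944 = 3308
Band 4: 6702 * 0.958 + 23778 * 0.696 = 6421 + 16549 = 22970
Net migration: Band 4 − 430 → 22540
Population now: 0–14=1271, 15–29=2385, 30–44=3308, 45+=22540
Dependents (band 0–14 + band 45+) = 1271 + 22540 = 23811; working-age = 5693; ratio = 23811/5693 × 100 = 418.3

418.3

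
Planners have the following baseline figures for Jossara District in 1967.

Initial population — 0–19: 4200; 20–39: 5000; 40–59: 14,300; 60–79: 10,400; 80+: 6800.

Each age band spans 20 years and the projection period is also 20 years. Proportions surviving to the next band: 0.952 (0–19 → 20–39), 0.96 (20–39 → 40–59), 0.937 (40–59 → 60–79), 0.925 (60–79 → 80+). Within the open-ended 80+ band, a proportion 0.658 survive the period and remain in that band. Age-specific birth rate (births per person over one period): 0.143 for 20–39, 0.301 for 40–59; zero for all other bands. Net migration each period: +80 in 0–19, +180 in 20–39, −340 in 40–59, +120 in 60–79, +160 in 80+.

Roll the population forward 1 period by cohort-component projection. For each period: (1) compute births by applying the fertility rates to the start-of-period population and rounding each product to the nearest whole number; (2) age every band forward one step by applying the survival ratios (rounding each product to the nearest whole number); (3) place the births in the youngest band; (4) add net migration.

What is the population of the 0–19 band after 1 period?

Let band 1 be 0–19 through band 5 = 80+.
After projecting period 1:
Births: 5000 * 0.143 = 715, 14300 * 0.301 = 4304 → 5019
Band 2: 4200 * 0.952 = 3998
Band 3: 5000 * 0.96 = 4800
Band 4: 14300 * 0.937 = 13399
Band 5: 10400 * 0.925 + 6800 * 0.658 = 9620 + 4474 = 14094
Net migration: Band 1 + 80 → 5099; Band 2 + 180 → 4178; Band 3 − 340 → 4460; Band 4 + 120 → 13519; Band 5 + 160 → 14254
End of period: [5099, 4178, 4460, 13519, 14254]

5099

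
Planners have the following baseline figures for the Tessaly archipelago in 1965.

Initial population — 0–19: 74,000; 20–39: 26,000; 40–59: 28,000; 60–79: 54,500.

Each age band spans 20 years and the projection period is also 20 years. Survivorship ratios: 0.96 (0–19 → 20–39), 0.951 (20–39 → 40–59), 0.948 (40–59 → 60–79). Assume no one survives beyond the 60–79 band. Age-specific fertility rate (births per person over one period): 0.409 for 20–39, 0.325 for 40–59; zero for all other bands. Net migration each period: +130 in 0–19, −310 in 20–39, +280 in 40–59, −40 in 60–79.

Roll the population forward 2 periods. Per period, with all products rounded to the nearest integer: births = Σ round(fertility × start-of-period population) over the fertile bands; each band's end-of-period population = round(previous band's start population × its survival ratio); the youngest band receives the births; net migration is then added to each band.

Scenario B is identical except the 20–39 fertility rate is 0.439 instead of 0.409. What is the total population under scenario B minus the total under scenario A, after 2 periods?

— Period 1 —
Births: 26000 * 0.409 = 10634  |  28000 * 0.325 = 9100 ⇒ total 19734
20–39: 74000 * 0.96 = 71040
40–59: 26000 * 0.951 = 24726
60–79: 28000 * 0.948 = 26544
Net migration: 0–19 + 130 → 19864; 20–39 − 310 → 70730; 40–59 + 280 → 25006; 60–79 − 40 → 26504
End of period: [19864, 70730, 25006, 26504]
— Period 2 —
Births: 70730 * 0.409 = 28929  |  25006 * 0.325 = 8127 ⇒ total 37056
20–39: 19864 * 0.96 = 19069
40–59: 70730 * 0.951 = 67264
60–79: 25006 * 0.948 = 23706
Net migration: 0–19 + 130 → 37186; 20–39 − 310 → 18759; 40–59 + 280 → 67544; 60–79 − 40 → 23666
End of period: [37186, 18759, 67544, 23666]
Scenario A total after 2 periods: 147155
Scenario B projection —
— Period 1 —
Births: 26000 * 0.439 = 11414  |  28000 * 0.325 = 9100 ⇒ total 20514
20–39: 74000 * 0.96 = 71040
40–59: 26000 * 0.951 = 24726
60–79: 28000 * 0.948 = 26544
Net migration: 0–19 + 130 → 20644; 20–39 − 310 → 70730; 40–59 + 280 → 25006; 60–79 − 40 → 26504
End of period: [20644, 70730, 25006, 26504]
— Period 2 —
Births: 70730 * 0.439 = 31050  |  25006 * 0.325 = 8127 ⇒ total 39177
20–39: 20644 * 0.96 = 19818
40–59: 70730 * 0.951 = 67264
60–79: 25006 * 0.948 = 23706
Net migration: 0–19 + 130 → 39307; 20–39 − 310 → 19508; 40–59 + 280 → 67544; 60–79 − 40 → 23666
End of period: [39307, 19508, 67544, 23666]
Scenario B total after 2 periods: 150025
Difference B − A = 150025 − 147155 = 2870

2870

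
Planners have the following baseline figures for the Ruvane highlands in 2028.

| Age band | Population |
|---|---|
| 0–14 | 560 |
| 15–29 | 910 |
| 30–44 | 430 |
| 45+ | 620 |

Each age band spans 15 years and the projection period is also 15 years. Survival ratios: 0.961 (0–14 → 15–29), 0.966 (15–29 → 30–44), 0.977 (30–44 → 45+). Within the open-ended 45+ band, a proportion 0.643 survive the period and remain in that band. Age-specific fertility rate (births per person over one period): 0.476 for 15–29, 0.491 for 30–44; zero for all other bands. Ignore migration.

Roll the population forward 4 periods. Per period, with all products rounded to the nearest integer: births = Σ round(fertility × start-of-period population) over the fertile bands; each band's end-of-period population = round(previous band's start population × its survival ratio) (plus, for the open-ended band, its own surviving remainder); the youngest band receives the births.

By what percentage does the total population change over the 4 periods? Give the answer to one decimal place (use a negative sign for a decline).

Numbering the groups 1..4 from youngest to oldest:
Period 1.
Births: 910 × 0.476 = 433  |  430 × 0.491 = 211 → total 644
Group 2: 560 × 0.961 = 538
Group 3: 910 × 0.966 = 879
Group 4: 430 × 0.977 + 620 × 0.643 = 420 + 399 = 819
End of period: [644, 538, 879, 819]
Period 2.
Births: 538 × 0.476 = 256  |  879 × 0.491 = 432 → total 688
Group 2: 644 × 0.961 = 619
Group 3: 538 × 0.966 = 520
Group 4: 879 × 0.977 + 819 × 0.643 = 859 + 527 = 1386
End of period: [688, 619, 520, 1386]
Period 3.
Births: 619 × 0.476 = 295  |  520 × 0.491 = 255 → total 550
Group 2: 688 × 0.961 = 661
Group 3: 619 × 0.966 = 598
Group 4: 520 × 0.977 + 1386 × 0.643 = 508 + 891 = 1399
End of period: [550, 661, 598, 1399]
Period 4.
Births: 661 × 0.476 = 315  |  598 × 0.491 = 294 → total 609
Group 2: 550 × 0.961 = 529
Group 3: 661 × 0.966 = 639
Group 4: 598 × 0.977 + 1399 × 0.643 = 584 + 900 = 1484
End of period: [609, 529, 639, 1484]
Total: 2520 → 3261; change = 741; percentage change = 29.4%

29.4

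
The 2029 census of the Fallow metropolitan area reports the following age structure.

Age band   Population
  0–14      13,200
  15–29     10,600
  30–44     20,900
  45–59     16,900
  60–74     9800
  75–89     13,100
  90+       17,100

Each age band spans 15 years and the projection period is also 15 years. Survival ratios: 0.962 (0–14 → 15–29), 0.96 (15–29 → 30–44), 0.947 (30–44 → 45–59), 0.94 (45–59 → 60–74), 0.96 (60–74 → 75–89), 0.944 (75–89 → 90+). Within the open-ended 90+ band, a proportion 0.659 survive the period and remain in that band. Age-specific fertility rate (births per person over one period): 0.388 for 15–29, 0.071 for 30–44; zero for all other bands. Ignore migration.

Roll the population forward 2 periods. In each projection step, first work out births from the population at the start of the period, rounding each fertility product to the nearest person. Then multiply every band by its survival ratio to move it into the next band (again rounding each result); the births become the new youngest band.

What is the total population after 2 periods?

— Period 1 —
Births: 10600 × 0.388 = 4113, 20900 × 0.071 = 1484 — total 5597
15–29: 13200 × 0.962 = 12698
30–44: 10600 × 0.96 = 10176
45–59: 20900 × 0.947 = 19792
60–74: 16900 × 0.94 = 15886
75–89: 9800 × 0.96 = 9408
90+: 13100 × 0.944 + 17100 × 0.659 = 12366 + 11269 = 23635
→ [5597, 12698, 10176, 19792, 15886, 9408, 23635]
— Period 2 —
Births: 12698 × 0.388 = 4927, 10176 × 0.071 = 722 — total 5649
15–29: 5597 × 0.962 = 5384
30–44: 12698 × 0.96 = 12190
45–59: 10176 × 0.947 = 9637
60–74: 19792 × 0.94 = 18604
75–89: 15886 × 0.96 = 15251
90+: 9408 × 0.944 + 23635 × 0.659 = 8881 + 15575 = 24456
→ [5649, 5384, 12190, 9637, 18604, 15251, 24456]
Total after period 2: 5649 + 5384 + 12190 + 9637 + 18604 + 15251 + 24456 = 91171

91171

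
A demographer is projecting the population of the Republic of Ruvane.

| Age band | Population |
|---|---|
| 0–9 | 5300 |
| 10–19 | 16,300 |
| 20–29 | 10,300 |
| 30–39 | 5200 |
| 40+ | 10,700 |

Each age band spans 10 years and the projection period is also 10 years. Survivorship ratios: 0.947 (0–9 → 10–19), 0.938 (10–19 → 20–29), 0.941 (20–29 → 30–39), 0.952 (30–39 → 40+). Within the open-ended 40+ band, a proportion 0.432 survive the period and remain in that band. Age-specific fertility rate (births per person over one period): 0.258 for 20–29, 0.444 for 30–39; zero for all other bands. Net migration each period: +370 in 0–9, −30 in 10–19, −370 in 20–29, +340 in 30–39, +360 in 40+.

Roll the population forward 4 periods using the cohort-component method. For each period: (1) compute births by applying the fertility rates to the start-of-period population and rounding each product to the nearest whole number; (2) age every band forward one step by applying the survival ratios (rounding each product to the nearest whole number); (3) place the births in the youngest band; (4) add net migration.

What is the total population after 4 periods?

35857

Period 1:
Births: 10300 × 0.258 = 2657  |  5200 × 0.444 = 2309 → 4966
10–19: 5300 × 0.947 = 5019
20–29: 16300 × 0.938 = 15289
30–39: 10300 × 0.941 = 9692
40+: 5200 × 0.952 + 10700 × 0.432 = 4950 + 4622 = 9572
Net migration: 0–9 + 370 → 5336; 10–19 − 30 → 4989; 20–29 − 370 → 14919; 30–39 + 340 → 10032; 40+ + 360 → 9932
Giving 5336 / 4989 / 14919 / 10032 / 9932.
Period 2:
Births: 14919 × 0.258 = 3849  |  10032 × 0.444 = 4454 → 8303
10–19: 5336 × 0.947 = 5053
20–29: 4989 × 0.938 = 4680
30–39: 14919 × 0.941 = 14039
40+: 10032 × 0.952 + 9932 × 0.432 = 9550 + 4291 = 13841
Net migration: 0–9 + 370 → 8673; 10–19 − 30 → 5023; 20–29 − 370 → 4310; 30–39 + 340 → 14379; 40+ + 360 → 14201
Giving 8673 / 5023 / 4310 / 14379 / 14201.
Period 3:
Births: 4310 × 0.258 = 1112  |  14379 × 0.444 = 6384 → 7496
10–19: 8673 × 0.947 = 8213
20–29: 5023 × 0.938 = 4712
30–39: 4310 × 0.941 = 4056
40+: 14379 × 0.952 + 14201 × 0.432 = 13689 + 6135 = 19824
Net migration: 0–9 + 370 → 7866; 10–19 − 30 → 8183; 20–29 − 370 → 4342; 30–39 + 340 → 4396; 40+ + 360 → 20184
Giving 7866 / 8183 / 4342 / 4396 / 20184.
Period 4:
Births: 4342 × 0.258 = 1120  |  4396 × 0.444 = 1952 → 3072
10–19: 7866 × 0.947 = 7449
20–29: 8183 × 0.938 = 7676
30–39: 4342 × 0.941 = 4086
40+: 4396 × 0.952 + 20184 × 0.432 = 4185 + 8719 = 12904
Net migration: 0–9 + 370 → 3442; 10–19 − 30 → 7419; 20–29 − 370 → 7306; 30–39 + 340 → 4426; 40+ + 360 → 13264
Giving 3442 / 7419 / 7306 / 4426 / 13264.
Total after period 4: 3442 + 7419 + 7306 + 4426 + 13264 = 35857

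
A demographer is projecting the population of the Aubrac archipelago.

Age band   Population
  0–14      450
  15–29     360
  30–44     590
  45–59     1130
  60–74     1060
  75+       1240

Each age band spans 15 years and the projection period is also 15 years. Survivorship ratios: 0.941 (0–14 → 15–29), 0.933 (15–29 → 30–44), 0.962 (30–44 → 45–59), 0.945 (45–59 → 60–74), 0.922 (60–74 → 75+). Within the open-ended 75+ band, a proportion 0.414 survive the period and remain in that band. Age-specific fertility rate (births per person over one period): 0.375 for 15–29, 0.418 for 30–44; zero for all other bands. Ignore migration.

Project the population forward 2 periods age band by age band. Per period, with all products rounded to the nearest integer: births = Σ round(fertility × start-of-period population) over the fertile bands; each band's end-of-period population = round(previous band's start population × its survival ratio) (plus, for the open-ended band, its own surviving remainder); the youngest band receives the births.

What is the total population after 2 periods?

3515

Period 1:
Births: 360 × 0.375 = 135, 590 × 0.418 = 247 — total 382
15–29: 450 × 0.941 = 423
30–44: 360 × 0.933 = 336
45–59: 590 × 0.962 = 568
60–74: 1130 × 0.945 = 1068
75+: 1060 × 0.922 + 1240 × 0.414 = 977 + 513 = 1490
Giving 382 / 423 / 336 / 568 / 1068 / 1490.
Period 2:
Births: 423 × 0.375 = 159, 336 × 0.418 = 140 — total 299
15–29: 382 × 0.941 = 359
30–44: 423 × 0.933 = 395
45–59: 336 × 0.962 = 323
60–74: 568 × 0.945 = 537
75+: 1068 × 0.922 + 1490 × 0.414 = 985 + 617 = 1602
Giving 299 / 359 / 395 / 323 / 537 / 1602.
Total after period 2: 299 + 359 + 395 + 323 + 537 + 1602 = 3515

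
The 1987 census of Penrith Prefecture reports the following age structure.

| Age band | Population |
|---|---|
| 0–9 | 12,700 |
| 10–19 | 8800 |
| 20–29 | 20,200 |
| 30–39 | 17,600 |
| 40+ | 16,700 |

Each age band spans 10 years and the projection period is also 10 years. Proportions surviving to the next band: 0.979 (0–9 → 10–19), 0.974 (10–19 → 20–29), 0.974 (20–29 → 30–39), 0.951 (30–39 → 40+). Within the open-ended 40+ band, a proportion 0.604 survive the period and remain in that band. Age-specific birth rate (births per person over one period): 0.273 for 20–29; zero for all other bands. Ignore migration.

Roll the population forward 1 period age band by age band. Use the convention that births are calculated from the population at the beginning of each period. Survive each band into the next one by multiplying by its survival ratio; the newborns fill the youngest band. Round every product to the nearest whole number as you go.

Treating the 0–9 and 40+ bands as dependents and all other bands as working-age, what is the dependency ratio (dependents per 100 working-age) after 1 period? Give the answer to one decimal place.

79.5

Period 1.
Births: 20200 × 0.273 = 5515
10–19: 12700 × 0.979 = 12433
20–29: 8800 × 0.974 = 8571
30–39: 20200 × 0.974 = 19675
40+: 17600 × 0.951 + 16700 × 0.604 = 16738 + 10087 = 26825
Population now: 0–9=5515, 10–19=12433, 20–29=8571, 30–39=19675, 40+=26825
Dependents (band 0–9 + band 40+) = 5515 + 26825 = 32340; working-age = 40679; ratio = 32340/40679 × 100 = 79.5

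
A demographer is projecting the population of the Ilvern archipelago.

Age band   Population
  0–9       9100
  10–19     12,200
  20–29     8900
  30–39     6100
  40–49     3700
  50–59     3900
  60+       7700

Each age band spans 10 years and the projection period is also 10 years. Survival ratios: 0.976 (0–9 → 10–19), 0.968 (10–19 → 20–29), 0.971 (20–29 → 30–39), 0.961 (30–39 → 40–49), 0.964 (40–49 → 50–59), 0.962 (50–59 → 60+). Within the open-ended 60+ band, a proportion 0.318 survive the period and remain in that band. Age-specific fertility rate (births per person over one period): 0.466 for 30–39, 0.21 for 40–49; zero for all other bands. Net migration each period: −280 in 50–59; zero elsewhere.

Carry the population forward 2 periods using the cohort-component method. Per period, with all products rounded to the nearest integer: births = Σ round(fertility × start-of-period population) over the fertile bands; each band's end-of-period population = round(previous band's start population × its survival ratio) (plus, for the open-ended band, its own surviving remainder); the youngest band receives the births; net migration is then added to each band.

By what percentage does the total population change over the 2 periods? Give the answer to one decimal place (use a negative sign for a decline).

-7.6

(Groups numbered youngest = 1 to oldest = 7.)
Period 1:
Births: 6100 × 0.466 = 2843  |  3700 × 0.21 = 777 ⇒ total 3620
Group 2: 9100 × 0.976 = 8882
Group 3: 12200 × 0.968 = 11810
Group 4: 8900 × 0.971 = 8642
Group 5: 6100 × 0.961 = 5862
Group 6: 3700 × 0.964 = 3567
Group 7: 3900 × 0.962 + 7700 × 0.318 = 3752 + 2449 = 6201
Net migration: Group 6 − 280 → 3287
Giving 3620 / 8882 / 11810 / 8642 / 5862 / 3287 / 6201.
Period 2:
Births: 8642 × 0.466 = 4027  |  5862 × 0.21 = 1231 ⇒ total 5258
Group 2: 3620 × 0.976 = 3533
Group 3: 8882 × 0.968 = 8598
Group 4: 11810 × 0.971 = 11468
Group 5: 8642 × 0.961 = 8305
Group 6: 5862 × 0.964 = 5651
Group 7: 3287 × 0.962 + 6201 × 0.318 = 3162 + 1972 = 5134
Net migration: Group 6 − 280 → 5371
Giving 5258 / 3533 / 8598 / 11468 / 8305 / 5371 / 5134.
Total: 51600 → 47667; change = -3933; percentage change = -7.6%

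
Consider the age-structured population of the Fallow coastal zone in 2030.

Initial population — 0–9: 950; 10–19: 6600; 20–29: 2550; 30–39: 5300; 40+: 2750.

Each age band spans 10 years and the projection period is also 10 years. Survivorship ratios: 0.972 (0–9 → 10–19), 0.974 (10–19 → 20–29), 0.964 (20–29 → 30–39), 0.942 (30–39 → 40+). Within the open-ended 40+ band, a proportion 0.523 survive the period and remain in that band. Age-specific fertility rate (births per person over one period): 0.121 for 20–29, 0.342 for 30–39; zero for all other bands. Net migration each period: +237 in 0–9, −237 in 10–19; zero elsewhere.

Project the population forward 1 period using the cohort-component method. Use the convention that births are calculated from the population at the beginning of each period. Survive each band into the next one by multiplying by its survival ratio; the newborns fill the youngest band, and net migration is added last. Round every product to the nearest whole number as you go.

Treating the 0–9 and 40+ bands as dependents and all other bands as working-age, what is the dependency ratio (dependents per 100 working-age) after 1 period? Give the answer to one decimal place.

Period 1.
Births: 2550 × 0.121 = 309  |  5300 × 0.342 = 1813 → 2122
10–19: 950 × 0.972 = 923
20–29: 6600 × 0.974 = 6428
30–39: 2550 × 0.964 = 2458
40+: 5300 × 0.942 + 2750 × 0.523 = 4993 + 1438 = 6431
Net migration: 0–9 + 237 → 2359; 10–19 − 237 → 686
→ [2359, 686, 6428, 2458, 6431]
Dependents (band 0–9 + band 40+) = 2359 + 6431 = 8790; working-age = 9572; ratio = 8790/9572 × 100 = 91.8

91.8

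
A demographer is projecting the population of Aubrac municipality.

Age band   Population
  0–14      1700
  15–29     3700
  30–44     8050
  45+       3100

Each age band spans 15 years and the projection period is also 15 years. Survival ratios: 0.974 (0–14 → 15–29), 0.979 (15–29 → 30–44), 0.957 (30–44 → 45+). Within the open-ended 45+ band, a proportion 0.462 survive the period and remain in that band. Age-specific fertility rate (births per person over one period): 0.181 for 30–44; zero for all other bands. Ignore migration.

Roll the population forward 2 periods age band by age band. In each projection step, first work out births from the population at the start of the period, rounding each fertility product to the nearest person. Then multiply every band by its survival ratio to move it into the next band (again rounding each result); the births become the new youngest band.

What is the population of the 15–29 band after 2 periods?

Numbering the bands 1..4 from youngest to oldest:
Period 1:
Births: 8050 × 0.181 = 1457
Band 2: 1700 × 0.974 = 1656
Band 3: 3700 × 0.979 = 3622
Band 4: 8050 × 0.957 + 3100 × 0.462 = 7704 + 1432 = 9136
Giving 1457 / 1656 / 3622 / 9136.
Period 2:
Births: 3622 × 0.181 = 656
Band 2: 1457 × 0.974 = 1419
Band 3: 1656 × 0.979 = 1621
Band 4: 3622 × 0.957 + 9136 × 0.462 = 3466 + 4221 = 7687
Giving 656 / 1419 / 1621 / 7687.

1419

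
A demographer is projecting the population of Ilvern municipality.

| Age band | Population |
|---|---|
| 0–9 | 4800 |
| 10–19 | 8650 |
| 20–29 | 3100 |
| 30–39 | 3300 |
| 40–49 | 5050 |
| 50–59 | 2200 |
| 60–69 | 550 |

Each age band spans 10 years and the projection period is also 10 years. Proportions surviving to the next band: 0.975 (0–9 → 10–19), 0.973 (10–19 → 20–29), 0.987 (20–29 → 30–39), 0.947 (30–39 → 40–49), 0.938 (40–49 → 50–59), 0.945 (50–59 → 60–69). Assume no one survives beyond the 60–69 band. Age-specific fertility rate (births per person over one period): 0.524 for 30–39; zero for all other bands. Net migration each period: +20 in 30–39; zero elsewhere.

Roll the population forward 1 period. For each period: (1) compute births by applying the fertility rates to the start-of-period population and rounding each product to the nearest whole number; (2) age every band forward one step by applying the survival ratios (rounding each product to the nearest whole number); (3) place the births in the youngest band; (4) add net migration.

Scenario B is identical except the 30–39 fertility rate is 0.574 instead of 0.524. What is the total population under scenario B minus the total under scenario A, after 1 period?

165

Let group 1 be 0–9 through group 7 = 60–69.
After projecting period 1:
Births: 3300 × 0.524 = 1729
Group 2: 4800 × 0.975 = 4680
Group 3: 8650 × 0.973 = 8416
Group 4: 3100 × 0.987 = 3060
Group 5: 3300 × 0.947 = 3125
Group 6: 5050 × 0.938 = 4737
Group 7: 2200 × 0.945 = 2079
Net migration: Group 4 + 20 → 3080
End of period: [1729, 4680, 8416, 3080, 3125, 4737, 2079]
Scenario A total after 1 period: 27846
Scenario B projection —
After projecting period 1:
Births: 3300 × 0.574 = 1894
Group 2: 4800 × 0.975 = 4680
Group 3: 8650 × 0.973 = 8416
Group 4: 3100 × 0.987 = 3060
Group 5: 3300 × 0.947 = 3125
Group 6: 5050 × 0.938 = 4737
Group 7: 2200 × 0.945 = 2079
Net migration: Group 4 + 20 → 3080
End of period: [1894, 4680, 8416, 3080, 3125, 4737, 2079]
Scenario B total after 1 period: 28011
Difference B − A = 28011 − 27846 = 165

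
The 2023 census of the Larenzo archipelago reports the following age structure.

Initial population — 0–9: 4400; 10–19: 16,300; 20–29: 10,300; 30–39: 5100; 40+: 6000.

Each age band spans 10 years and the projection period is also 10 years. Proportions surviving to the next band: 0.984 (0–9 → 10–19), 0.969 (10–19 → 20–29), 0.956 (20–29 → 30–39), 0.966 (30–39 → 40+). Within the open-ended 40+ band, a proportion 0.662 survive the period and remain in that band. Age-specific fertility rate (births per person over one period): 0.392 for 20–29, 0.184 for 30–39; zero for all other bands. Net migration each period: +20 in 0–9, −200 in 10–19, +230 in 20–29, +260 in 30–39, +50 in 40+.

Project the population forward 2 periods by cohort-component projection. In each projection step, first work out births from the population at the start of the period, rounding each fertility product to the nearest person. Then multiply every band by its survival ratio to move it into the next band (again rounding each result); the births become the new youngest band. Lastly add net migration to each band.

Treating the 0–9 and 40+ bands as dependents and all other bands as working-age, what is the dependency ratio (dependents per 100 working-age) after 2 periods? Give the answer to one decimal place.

Let band 1 be 0–9 through band 5 = 40+.
After projecting period 1:
Births: 10300 × 0.392 = 4038  |  5100 × 0.184 = 938 → total 4976
Band 2: 4400 × 0.984 = 4330
Band 3: 16300 × 0.969 = 15795
Band 4: 10300 × 0.956 = 9847
Band 5: 5100 × 0.966 + 6000 × 0.662 = 4927 + 3972 = 8899
Net migration: Band 1 + 20 → 4996; Band 2 − 200 → 4130; Band 3 + 230 → 16025; Band 4 + 260 → 10107; Band 5 + 50 → 8949
End of period: [4996, 4130, 16025, 10107, 8949]
After projecting period 2:
Births: 16025 × 0.392 = 6282  |  10107 × 0.184 = 1860 → total 8142
Band 2: 4996 × 0.984 = 4916
Band 3: 4130 × 0.969 = 4002
Band 4: 16025 × 0.956 = 15320
Band 5: 10107 × 0.966 + 8949 × 0.662 = 9763 + 5924 = 15687
Net migration: Band 1 + 20 → 8162; Band 2 − 200 → 4716; Band 3 + 230 → 4232; Band 4 + 260 → 15580; Band 5 + 50 → 15737
End of period: [8162, 4716, 4232, 15580, 15737]
Dependents (band 0–9 + band 40+) = 8162 + 15737 = 23899; working-age = 24528; ratio = 23899/24528 × 100 = 97.4

97.4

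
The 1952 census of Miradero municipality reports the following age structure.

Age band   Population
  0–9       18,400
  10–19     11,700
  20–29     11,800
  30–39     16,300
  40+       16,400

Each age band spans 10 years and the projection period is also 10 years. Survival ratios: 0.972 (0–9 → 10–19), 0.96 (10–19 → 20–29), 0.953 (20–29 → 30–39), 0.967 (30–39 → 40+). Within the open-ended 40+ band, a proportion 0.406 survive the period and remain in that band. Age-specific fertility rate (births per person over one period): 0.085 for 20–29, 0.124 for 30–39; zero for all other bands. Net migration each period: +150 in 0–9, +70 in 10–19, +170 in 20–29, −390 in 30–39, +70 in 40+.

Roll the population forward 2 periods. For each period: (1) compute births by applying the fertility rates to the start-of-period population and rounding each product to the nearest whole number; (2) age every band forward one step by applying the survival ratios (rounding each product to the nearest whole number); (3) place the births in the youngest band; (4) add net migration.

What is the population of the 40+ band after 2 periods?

19698

Call the bands 1 to 5, youngest first.
[period 1]
Births: 11800 × 0.085 = 1003 ; 16300 × 0.124 = 2021 → 3024
Band 2: 18400 × 0.972 = 17885
Band 3: 11700 × 0.96 = 11232
Band 4: 11800 × 0.953 = 11245
Band 5: 16300 × 0.967 + 16400 × 0.406 = 15762 + 6658 = 22420
Net migration: Band 1 + 150 → 3174; Band 2 + 70 → 17955; Band 3 + 170 → 11402; Band 4 − 390 → 10855; Band 5 + 70 → 22490
Population now: 0–9=3174, 10–19=17955, 20–29=11402, 30–39=10855, 40+=22490
[period 2]
Births: 11402 × 0.085 = 969 ; 10855 × 0.124 = 1346 → 2315
Band 2: 3174 × 0.972 = 3085
Band 3: 17955 × 0.96 = 17237
Band 4: 11402 × 0.953 = 10866
Band 5: 10855 × 0.967 + 22490 × 0.406 = 10497 + 9131 = 19628
Net migration: Band 1 + 150 → 2465; Band 2 + 70 → 3155; Band 3 + 170 → 17407; Band 4 − 390 → 10476; Band 5 + 70 → 19698
Population now: 0–9=2465, 10–19=3155, 20–29=17407, 30–39=10476, 40+=19698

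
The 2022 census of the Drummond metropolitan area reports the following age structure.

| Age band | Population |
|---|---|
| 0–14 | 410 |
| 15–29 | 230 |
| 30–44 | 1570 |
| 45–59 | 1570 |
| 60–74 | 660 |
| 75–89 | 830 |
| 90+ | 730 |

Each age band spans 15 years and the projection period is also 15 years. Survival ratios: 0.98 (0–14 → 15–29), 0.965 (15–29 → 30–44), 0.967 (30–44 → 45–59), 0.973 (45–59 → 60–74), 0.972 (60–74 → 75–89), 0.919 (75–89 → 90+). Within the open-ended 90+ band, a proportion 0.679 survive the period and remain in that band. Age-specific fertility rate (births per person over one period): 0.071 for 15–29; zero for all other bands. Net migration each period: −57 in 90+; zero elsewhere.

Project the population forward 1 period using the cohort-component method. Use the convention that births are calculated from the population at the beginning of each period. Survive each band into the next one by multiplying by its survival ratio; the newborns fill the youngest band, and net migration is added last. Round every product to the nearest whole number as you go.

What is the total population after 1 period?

Period 1.
Births: 230 × 0.071 = 16
15–29: 410 × 0.98 = 402
30–44: 230 × 0.965 = 222
45–59: 1570 × 0.967 = 1518
60–74: 1570 × 0.973 = 1528
75–89: 660 × 0.972 = 642
90+: 830 × 0.919 + 730 × 0.679 = 763 + 496 = 1259
Net migration: 90+ − 57 → 1202
Population now: 0–14=16, 15–29=402, 30–44=222, 45–59=1518, 60–74=1528, 75–89=642, 90+=1202
Total after period 1: 16 + 402 + 222 + 1518 + 1528 + 642 + 1202 = 5530

5530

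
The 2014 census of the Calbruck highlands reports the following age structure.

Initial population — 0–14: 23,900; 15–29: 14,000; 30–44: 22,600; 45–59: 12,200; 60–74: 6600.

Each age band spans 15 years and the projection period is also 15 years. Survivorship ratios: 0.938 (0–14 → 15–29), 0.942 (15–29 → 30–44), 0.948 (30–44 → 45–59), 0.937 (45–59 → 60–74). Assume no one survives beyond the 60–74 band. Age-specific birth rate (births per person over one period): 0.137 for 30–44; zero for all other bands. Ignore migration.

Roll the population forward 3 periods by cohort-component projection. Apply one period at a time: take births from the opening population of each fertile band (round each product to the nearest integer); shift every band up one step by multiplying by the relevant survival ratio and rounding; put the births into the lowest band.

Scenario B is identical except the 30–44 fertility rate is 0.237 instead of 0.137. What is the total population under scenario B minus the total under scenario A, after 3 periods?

(Bands numbered youngest = 1 to oldest = 5.)
Period 1:
Births: 22600 × 0.137 = 3096
Band 2: 23900 × 0.938 = 22418
Band 3: 14000 × 0.942 = 13188
Band 4: 22600 × 0.948 = 21425
Band 5: 12200 × 0.937 = 11431
End of period: [3096, 22418, 13188, 21425, 11431]
Period 2:
Births: 13188 × 0.137 = 1807
Band 2: 3096 × 0.938 = 2904
Band 3: 22418 × 0.942 = 21118
Band 4: 13188 × 0.948 = 12502
Band 5: 21425 × 0.937 = 20075
End of period: [1807, 2904, 21118, 12502, 20075]
Period 3:
Births: 21118 × 0.137 = 2893
Band 2: 1807 × 0.938 = 1695
Band 3: 2904 × 0.942 = 2736
Band 4: 21118 × 0.948 = 20020
Band 5: 12502 × 0.937 = 11714
End of period: [2893, 1695, 2736, 20020, 11714]
Scenario A total after 3 periods: 39058
Scenario B projection —
Period 1:
Births: 22600 × 0.237 = 5356
Band 2: 23900 × 0.938 = 22418
Band 3: 14000 × 0.942 = 13188
Band 4: 22600 × 0.948 = 21425
Band 5: 12200 × 0.937 = 11431
End of period: [5356, 22418, 13188, 21425, 11431]
Period 2:
Births: 13188 × 0.237 = 3126
Band 2: 5356 × 0.938 = 5024
Band 3: 22418 × 0.942 = 21118
Band 4: 13188 × 0.948 = 12502
Band 5: 21425 × 0.937 = 20075
End of period: [3126, 5024, 21118, 12502, 20075]
Period 3:
Births: 21118 × 0.237 = 5005
Band 2: 3126 × 0.938 = 2932
Band 3: 5024 × 0.942 = 4733
Band 4: 21118 × 0.948 = 20020
Band 5: 12502 × 0.937 = 11714
End of period: [5005, 2932, 4733, 20020, 11714]
Scenario B total after 3 periods: 44404
Difference B − A = 44404 − 39058 = 5346

5346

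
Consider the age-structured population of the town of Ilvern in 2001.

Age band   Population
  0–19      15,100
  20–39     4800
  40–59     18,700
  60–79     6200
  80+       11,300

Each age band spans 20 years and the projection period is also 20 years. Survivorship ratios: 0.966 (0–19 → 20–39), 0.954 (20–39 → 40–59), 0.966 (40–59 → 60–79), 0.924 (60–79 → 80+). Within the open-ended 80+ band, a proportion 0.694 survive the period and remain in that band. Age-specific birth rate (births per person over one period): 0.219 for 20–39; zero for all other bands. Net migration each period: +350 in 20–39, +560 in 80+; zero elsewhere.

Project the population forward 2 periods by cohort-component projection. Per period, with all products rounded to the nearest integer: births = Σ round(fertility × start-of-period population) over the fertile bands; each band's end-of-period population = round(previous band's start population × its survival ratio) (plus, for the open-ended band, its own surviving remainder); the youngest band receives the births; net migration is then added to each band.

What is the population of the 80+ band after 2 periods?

27058

Call the bands 1 to 5, youngest first.
Period 1:
Births: 4800 × 0.219 = 1051
Band 2: 15100 × 0.966 = 14587
Band 3: 4800 × 0.954 = 4579
Band 4: 18700 × 0.966 = 18064
Band 5: 6200 × 0.924 + 11300 × 0.694 = 5729 + 7842 = 13571
Net migration: Band 2 + 350 → 14937; Band 5 + 560 → 14131
→ [1051, 14937, 4579, 18064, 14131]
Period 2:
Births: 14937 × 0.219 = 3271
Band 2: 1051 × 0.966 = 1015
Band 3: 14937 × 0.954 = 14250
Band 4: 4579 × 0.966 = 4423
Band 5: 18064 × 0.924 + 14131 × 0.694 = 16691 + 9807 = 26498
Net migration: Band 2 + 350 → 1365; Band 5 + 560 → 27058
→ [3271, 1365, 14250, 4423, 27058]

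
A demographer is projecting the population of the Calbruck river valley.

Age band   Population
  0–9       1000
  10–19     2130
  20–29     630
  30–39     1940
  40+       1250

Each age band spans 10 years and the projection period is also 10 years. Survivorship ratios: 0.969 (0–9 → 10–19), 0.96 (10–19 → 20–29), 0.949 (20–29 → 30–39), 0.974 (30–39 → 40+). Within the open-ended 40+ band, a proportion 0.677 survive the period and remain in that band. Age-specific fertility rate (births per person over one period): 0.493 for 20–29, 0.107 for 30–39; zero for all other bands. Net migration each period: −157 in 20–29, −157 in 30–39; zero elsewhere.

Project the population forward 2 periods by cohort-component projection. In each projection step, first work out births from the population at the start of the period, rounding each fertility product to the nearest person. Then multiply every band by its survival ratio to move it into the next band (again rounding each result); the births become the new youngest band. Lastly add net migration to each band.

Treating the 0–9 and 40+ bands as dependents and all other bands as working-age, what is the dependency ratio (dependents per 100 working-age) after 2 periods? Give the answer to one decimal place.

Let band 1 be 0–9 through band 5 = 40+.
After projecting period 1:
Births: 630 × 0.493 = 311  |  1940 × 0.107 = 208 → total 519
Band 2: 1000 × 0.969 = 969
Band 3: 2130 × 0.96 = 2045
Band 4: 630 × 0.949 = 598
Band 5: 1940 × 0.974 + 1250 × 0.677 = 1890 + 846 = 2736
Net migration: Band 3 − 157 → 1888; Band 4 − 157 → 441
Giving 519 / 969 / 1888 / 441 / 2736.
After projecting period 2:
Births: 1888 × 0.493 = 931  |  441 × 0.107 = 47 → total 978
Band 2: 519 × 0.969 = 503
Band 3: 969 × 0.96 = 930
Band 4: 1888 × 0.949 = 1792
Band 5: 441 × 0.974 + 2736 × 0.677 = 430 + 1852 = 2282
Net migration: Band 3 − 157 → 773; Band 4 − 157 → 1635
Giving 978 / 503 / 773 / 1635 / 2282.
Dependents (band 0–9 + band 40+) = 978 + 2282 = 3260; working-age = 2911; ratio = 3260/2911 × 100 = 112.0

112.0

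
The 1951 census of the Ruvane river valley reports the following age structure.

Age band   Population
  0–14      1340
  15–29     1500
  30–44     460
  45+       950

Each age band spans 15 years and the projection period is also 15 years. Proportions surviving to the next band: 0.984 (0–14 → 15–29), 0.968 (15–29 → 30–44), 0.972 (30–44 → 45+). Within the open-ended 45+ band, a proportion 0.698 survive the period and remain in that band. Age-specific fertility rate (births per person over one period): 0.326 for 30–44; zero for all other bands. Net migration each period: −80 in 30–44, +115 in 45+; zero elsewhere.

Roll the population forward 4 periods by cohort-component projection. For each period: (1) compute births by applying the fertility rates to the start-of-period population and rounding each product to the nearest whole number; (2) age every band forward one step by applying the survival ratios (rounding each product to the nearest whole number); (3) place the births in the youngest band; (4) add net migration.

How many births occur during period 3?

390

— Period 1 —
Births: 460 * 0.326 = 150
15–29: 1340 * 0.984 = 1319
30–44: 1500 * 0.968 = 1452
45+: 460 * 0.972 + 950 * 0.698 = 447 + 663 = 1110
Net migration: 30–44 − 80 → 1372; 45+ + 115 → 1225
Giving 150 / 1319 / 1372 / 1225.
— Period 2 —
Births: 1372 * 0.326 = 447
15–29: 150 * 0.984 = 148
30–44: 1319 * 0.968 = 1277
45+: 1372 * 0.972 + 1225 * 0.698 = 1334 + 855 = 2189
Net migration: 30–44 − 80 → 1197; 45+ + 115 → 2304
Giving 447 / 148 / 1197 / 2304.
— Period 3 —
Births: 1197 * 0.326 = 390
15–29: 447 * 0.984 = 440
30–44: 148 * 0.968 = 143
45+: 1197 * 0.972 + 2304 * 0.698 = 1163 + 1608 = 2771
Net migration: 30–44 − 80 → 63; 45+ + 115 → 2886
Giving 390 / 440 / 63 / 2886.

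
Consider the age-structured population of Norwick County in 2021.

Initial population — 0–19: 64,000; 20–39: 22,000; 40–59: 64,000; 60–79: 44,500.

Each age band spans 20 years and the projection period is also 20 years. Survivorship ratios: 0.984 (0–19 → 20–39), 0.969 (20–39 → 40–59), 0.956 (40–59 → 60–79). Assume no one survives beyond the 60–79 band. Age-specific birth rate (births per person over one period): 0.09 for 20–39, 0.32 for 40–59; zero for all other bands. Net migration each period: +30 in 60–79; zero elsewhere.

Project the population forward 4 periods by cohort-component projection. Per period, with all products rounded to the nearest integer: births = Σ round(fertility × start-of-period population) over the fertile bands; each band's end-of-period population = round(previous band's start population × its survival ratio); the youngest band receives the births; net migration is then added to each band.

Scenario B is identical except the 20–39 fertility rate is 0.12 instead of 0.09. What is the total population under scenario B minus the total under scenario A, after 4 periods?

After projecting period 1:
Births: 22000 × 0.09 = 1980  |  64000 × 0.32 = 20480 → 22460
20–39: 64000 × 0.984 = 62976
40–59: 22000 × 0.969 = 21318
60–79: 64000 × 0.956 = 61184
Net migration: 60–79 + 30 → 61214
Population now: 0–19=22460, 20–39=62976, 40–59=21318, 60–79=61214
After projecting period 2:
Births: 62976 × 0.09 = 5668  |  21318 × 0.32 = 6822 → 12490
20–39: 22460 × 0.984 = 22101
40–59: 62976 × 0.969 = 61024
60–79: 21318 × 0.956 = 20380
Net migration: 60–79 + 30 → 20410
Population now: 0–19=12490, 20–39=22101, 40–59=61024, 60–79=20410
After projecting period 3:
Births: 22101 × 0.09 = 1989  |  61024 × 0.32 = 19528 → 21517
20–39: 12490 × 0.984 = 12290
40–59: 22101 × 0.969 = 21416
60–79: 61024 × 0.956 = 58339
Net migration: 60–79 + 30 → 58369
Population now: 0–19=21517, 20–39=12290, 40–59=21416, 60–79=58369
After projecting period 4:
Births: 12290 × 0.09 = 1106  |  21416 × 0.32 = 6853 → 7959
20–39: 21517 × 0.984 = 21173
40–59: 12290 × 0.969 = 11909
60–79: 21416 × 0.956 = 20474
Net migration: 60–79 + 30 → 20504
Population now: 0–19=7959, 20–39=21173, 40–59=11909, 60–79=20504
Scenario A total after 4 periods: 61545
Scenario B projection —
After projecting period 1:
Births: 22000 × 0.12 = 2640  |  64000 × 0.32 = 20480 → 23120
20–39: 64000 × 0.984 = 62976
40–59: 22000 × 0.969 = 21318
60–79: 64000 × 0.956 = 61184
Net migration: 60–79 + 30 → 61214
Population now: 0–19=23120, 20–39=62976, 40–59=21318, 60–79=61214
After projecting period 2:
Births: 62976 × 0.12 = 7557  |  21318 × 0.32 = 6822 → 14379
20–39: 23120 × 0.984 = 22750
40–59: 62976 × 0.969 = 61024
60–79: 21318 × 0.956 = 20380
Net migration: 60–79 + 30 → 20410
Population now: 0–19=14379, 20–39=22750, 40–59=61024, 60–79=20410
After projecting period 3:
Births: 22750 × 0.12 = 2730  |  61024 × 0.32 = 19528 → 22258
20–39: 14379 × 0.984 = 14149
40–59: 22750 × 0.969 = 22045
60–79: 61024 × 0.956 = 58339
Net migration: 60–79 + 30 → 58369
Population now: 0–19=22258, 20–39=14149, 40–59=22045, 60–79=58369
After projecting period 4:
Births: 14149 × 0.12 = 1698  |  22045 × 0.32 = 7054 → 8752
20–39: 22258 × 0.984 = 21902
40–59: 14149 × 0.969 = 13710
60–79: 22045 × 0.956 = 21075
Net migration: 60–79 + 30 → 21105
Population now: 0–19=8752, 20–39=21902, 40–59=13710, 60–79=21105
Scenario B total after 4 periods: 65469
Difference B − A = 65469 − 61545 = 3924

3924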